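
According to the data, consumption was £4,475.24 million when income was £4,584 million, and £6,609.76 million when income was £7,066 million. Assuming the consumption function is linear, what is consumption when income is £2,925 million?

C = 3048.5

MPC = (6609.76 − 4475.24)/(7066 − 4584) = 2134.52/2482 = 0.86
a = 4475.24 − 0.86(4584) = 4475.24 − 3942.24 = 533
C = 533 + 0.86(2925) = 533 + 2515.5 = 3048.5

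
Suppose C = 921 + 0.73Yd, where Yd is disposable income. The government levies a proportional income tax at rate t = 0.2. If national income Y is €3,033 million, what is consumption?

C = 2692.272

Yd = (1 − 0.2)(3033) = 0.8(3033) = 2426.4
C = 921 + 0.73(2426.4) = 921 + 1771.272 = 2692.272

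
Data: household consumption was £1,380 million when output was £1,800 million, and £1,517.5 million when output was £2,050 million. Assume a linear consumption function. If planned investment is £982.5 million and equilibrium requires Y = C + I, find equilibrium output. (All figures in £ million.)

Y = 3050

MPC = (1517.5 − 1380)/(2050 − 1800) = 137.5/250 = 0.55
a = 1380 − 0.55(1800) = 390
Equilibrium: Y = 390 + 0.55Y + 982.5
0.45Y = 1372.5, so Y = 1372.5/0.45 = 3050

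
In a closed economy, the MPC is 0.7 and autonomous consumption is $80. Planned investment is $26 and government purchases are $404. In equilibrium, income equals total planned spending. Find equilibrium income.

Y = C + I + G = 80 + 0.7Y + 26 + 404
Y − 0.7Y = 510
0.3Y = 510, so Y = 510/0.3 = 1700

Y = 1700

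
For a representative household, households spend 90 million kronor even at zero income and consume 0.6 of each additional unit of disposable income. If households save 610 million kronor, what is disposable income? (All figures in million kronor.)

Y = 1750

S = Y − C = -90 + 0.4Y
-90 + 0.4Y = 610, so 0.4Y = 700 and Y = 1750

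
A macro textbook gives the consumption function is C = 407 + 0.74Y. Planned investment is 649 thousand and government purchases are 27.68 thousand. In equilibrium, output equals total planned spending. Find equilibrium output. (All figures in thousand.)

Y = 4168

Y = C + I + G = 407 + 0.74Y + 649 + 27.68
Y − 0.74Y = 1083.68
0.26Y = 1083.68, so Y = 1083.68/0.26 = 4168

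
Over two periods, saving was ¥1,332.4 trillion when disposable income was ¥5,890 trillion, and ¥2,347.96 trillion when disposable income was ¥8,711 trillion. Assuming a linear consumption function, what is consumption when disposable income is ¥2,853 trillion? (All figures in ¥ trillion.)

C = 2613.92

MPS = ΔS/ΔY = (2347.96 − 1332.4)/(8711 − 5890) = 1015.56/2821 = 0.36
MPC = 1 − MPS = 0.64
Autonomous saving = 1332.4 − 0.36(5890) = -788, so a = 788
C = 788 + 0.64(2853) = 788 + 1825.92 = 2613.92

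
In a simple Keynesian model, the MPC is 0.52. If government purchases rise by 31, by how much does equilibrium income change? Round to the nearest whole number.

ΔY ≈ 65

The multiplier is 1/(1 − MPC) = 1/0.48.
ΔY = 31/0.48 = 64.58 ≈ 65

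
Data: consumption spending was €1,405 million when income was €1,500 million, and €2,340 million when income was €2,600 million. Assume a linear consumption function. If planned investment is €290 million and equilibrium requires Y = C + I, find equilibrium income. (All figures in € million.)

MPC = (2340 − 1405)/(2600 − 1500) = 935/1100 = 0.85
a = 1405 − 0.85(1500) = 130
Equilibrium: Y = 130 + 0.85Y + 290
0.15Y = 420, so Y = 420/0.15 = 2800

Y = 2800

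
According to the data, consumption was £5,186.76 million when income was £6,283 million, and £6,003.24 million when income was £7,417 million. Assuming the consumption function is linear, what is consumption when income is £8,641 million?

C = 6884.52

MPC = (6003.24 − 5186.76)/(7417 − 6283) = 816.48/1134 = 0.72
a = 5186.76 − 0.72(6283) = 5186.76 − 4523.76 = 663
C = 663 + 0.72(8641) = 663 + 6221.52 = 6884.52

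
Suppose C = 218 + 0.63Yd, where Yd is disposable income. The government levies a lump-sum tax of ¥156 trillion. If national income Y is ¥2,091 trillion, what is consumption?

Yd = Y − T = 2091 − 156 = 1935
C = 218 + 0.63(1935) = 218 + 1219.05 = 1437.05

C = 1437.05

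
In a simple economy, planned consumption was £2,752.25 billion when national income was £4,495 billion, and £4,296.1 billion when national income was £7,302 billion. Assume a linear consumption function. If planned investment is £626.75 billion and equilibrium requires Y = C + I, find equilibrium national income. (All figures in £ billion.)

MPC = (4296.1 − 2752.25)/(7302 − 4495) = 1543.85/2807 = 0.55
a = 2752.25 − 0.55(4495) = 280
Equilibrium: Y = 280 + 0.55Y + 626.75
0.45Y = 906.75, so Y = 906.75/0.45 = 2015

Y = 2015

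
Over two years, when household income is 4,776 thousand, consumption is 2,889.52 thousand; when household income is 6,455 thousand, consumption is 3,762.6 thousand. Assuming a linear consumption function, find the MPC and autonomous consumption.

MPC = 0.52; a = 406

MPC = ΔC/ΔY = (3762.6 − 2889.52)/(6455 − 4776) = 873.08/1679 = 0.52
a = C − MPC·Y = 2889.52 − 0.52(4776) = 2889.52 − 2483.52 = 406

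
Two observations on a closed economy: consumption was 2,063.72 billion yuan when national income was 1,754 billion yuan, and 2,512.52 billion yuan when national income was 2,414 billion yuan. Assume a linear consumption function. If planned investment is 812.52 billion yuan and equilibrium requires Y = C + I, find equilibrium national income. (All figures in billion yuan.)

MPC = (2512.52 − 2063.72)/(2414 − 1754) = 448.8/660 = 0.68
a = 2063.72 − 0.68(1754) = 871
Equilibrium: Y = 871 + 0.68Y + 812.52
0.32Y = 1683.52, so Y = 1683.52/0.32 = 5261

Y = 5261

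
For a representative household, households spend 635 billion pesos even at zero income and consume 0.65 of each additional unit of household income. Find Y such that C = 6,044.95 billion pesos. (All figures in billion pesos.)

Y = 8323

635 + 0.65Y = 6044.95
0.65Y = 5409.95, so Y = 5409.95/0.65 = 8323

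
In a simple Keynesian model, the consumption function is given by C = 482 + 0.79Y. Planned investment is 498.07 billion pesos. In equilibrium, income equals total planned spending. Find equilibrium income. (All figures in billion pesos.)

Y = C + I = 482 + 0.79Y + 498.07
Y − 0.79Y = 980.07
0.21Y = 980.07, so Y = 980.07/0.21 = 4667

Y = 4667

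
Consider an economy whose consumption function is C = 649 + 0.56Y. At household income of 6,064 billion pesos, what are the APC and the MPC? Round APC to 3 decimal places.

APC = 0.667; MPC = 0.56

MPC = 0.56 (the slope of the consumption function)
C = 649 + 0.56(6064) = 4044.84, so APC = 4044.84/6064 = 0.667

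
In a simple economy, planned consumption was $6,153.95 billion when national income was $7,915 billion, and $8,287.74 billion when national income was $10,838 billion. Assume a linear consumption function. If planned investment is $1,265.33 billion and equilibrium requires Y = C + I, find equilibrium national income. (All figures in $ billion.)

MPC = (8287.74 − 6153.95)/(10838 − 7915) = 2133.79/2923 = 0.73
a = 6153.95 − 0.73(7915) = 376
Equilibrium: Y = 376 + 0.73Y + 1265.33
0.27Y = 1641.33, so Y = 1641.33/0.27 = 6079

Y = 6079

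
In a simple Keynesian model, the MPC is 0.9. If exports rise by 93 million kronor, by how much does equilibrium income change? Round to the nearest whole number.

ΔY ≈ 930

The multiplier is 1/(1 − MPC) = 1/0.1.
ΔY = 93/0.1 = 930.00 ≈ 930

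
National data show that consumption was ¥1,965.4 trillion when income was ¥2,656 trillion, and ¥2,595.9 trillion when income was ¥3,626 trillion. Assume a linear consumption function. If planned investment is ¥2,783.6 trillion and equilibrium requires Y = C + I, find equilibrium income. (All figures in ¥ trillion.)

MPC = (2595.9 − 1965.4)/(3626 − 2656) = 630.5/970 = 0.65
a = 1965.4 − 0.65(2656) = 239
Equilibrium: Y = 239 + 0.65Y + 2783.6
0.35Y = 3022.6, so Y = 3022.6/0.35 = 8636

Y = 8636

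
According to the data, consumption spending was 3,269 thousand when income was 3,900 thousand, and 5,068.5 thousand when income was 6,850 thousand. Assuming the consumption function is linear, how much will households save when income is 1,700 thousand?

MPC = (5068.5 − 3269)/(6850 − 3900) = 1799.5/2950 = 0.61
a = 3269 − 0.61(3900) = 3269 − 2379 = 890
C = 890 + 0.61(1700) = 1927
S = 1700 − 1927 = -227

S = -227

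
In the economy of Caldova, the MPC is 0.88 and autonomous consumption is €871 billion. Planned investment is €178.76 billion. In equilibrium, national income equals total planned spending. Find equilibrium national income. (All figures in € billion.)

Y = 8748

Y = C + I = 871 + 0.88Y + 178.76
Y − 0.88Y = 1049.76
0.12Y = 1049.76, so Y = 1049.76/0.12 = 8748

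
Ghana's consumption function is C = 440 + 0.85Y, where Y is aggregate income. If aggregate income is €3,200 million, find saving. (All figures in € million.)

C = 440 + 0.85(3200) = 440 + 2720 = 3160
S = Y − C = 3200 − 3160 = 40

S = 40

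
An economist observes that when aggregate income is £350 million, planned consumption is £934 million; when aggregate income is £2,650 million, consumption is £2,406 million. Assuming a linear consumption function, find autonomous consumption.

MPC = ΔC/ΔY = (2406 − 934)/(2650 − 350) = 1472/2300 = 0.64
a = C − MPC·Y = 934 − 0.64(350) = 934 − 224 = 710

a = 710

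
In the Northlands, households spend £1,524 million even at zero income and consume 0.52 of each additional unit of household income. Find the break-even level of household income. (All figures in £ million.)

At break-even, C = Y: 1524 + 0.52Y = Y
0.48Y = 1524, so Y = 1524/0.48 = 3175

Y = 3175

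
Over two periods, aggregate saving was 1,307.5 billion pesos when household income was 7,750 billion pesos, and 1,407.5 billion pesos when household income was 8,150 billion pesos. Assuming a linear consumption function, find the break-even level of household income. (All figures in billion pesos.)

Y = 2520

MPS = ΔS/ΔY = (1407.5 − 1307.5)/(8150 − 7750) = 100/400 = 0.25
MPC = 1 − MPS = 0.75
From S(7750) = 1307.5: −a + 0.25(7750) = 1307.5, so a = 1937.5 − 1307.5 = 630
Break-even (S = 0): Y = a/MPS = 630/0.25 = 2520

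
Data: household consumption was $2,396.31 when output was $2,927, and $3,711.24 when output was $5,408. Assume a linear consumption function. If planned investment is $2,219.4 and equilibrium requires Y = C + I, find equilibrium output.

MPC = (3711.24 − 2396.31)/(5408 − 2927) = 1314.93/2481 = 0.53
a = 2396.31 − 0.53(2927) = 845
Equilibrium: Y = 845 + 0.53Y + 2219.4
0.47Y = 3064.4, so Y = 3064.4/0.47 = 6520

Y = 6520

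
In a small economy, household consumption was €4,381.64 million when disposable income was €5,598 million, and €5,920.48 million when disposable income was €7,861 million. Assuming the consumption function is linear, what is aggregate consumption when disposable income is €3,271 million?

MPC = (5920.48 − 4381.64)/(7861 − 5598) = 1538.84/2263 = 0.68
a = 4381.64 − 0.68(5598) = 4381.64 − 3806.64 = 575
C = 575 + 0.68(3271) = 575 + 2224.28 = 2799.28

C = 2799.28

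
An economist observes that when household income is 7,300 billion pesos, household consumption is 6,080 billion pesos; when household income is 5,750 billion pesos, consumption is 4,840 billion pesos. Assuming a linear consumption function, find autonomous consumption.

a = 240

MPC = ΔC/ΔY = (6080 − 4840)/(7300 − 5750) = 1240/1550 = 0.8
a = C − MPC·Y = 4840 − 0.8(5750) = 4840 − 4600 = 240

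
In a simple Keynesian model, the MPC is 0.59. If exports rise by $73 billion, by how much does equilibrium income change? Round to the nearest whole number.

ΔY ≈ 178

The multiplier is 1/(1 − MPC) = 1/0.41.
ΔY = 73/0.41 = 178.05 ≈ 178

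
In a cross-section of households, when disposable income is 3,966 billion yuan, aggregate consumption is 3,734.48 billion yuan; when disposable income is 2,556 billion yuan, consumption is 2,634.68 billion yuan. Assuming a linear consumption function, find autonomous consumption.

MPC = ΔC/ΔY = (3734.48 − 2634.68)/(3966 − 2556) = 1099.8/1410 = 0.78
a = C − MPC·Y = 2634.68 − 0.78(2556) = 2634.68 − 1993.68 = 641

a = 641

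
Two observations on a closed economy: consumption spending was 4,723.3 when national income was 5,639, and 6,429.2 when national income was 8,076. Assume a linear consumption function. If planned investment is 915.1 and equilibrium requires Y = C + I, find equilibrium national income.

Y = 5637

MPC = (6429.2 − 4723.3)/(8076 − 5639) = 1705.9/2437 = 0.7
a = 4723.3 − 0.7(5639) = 776
Equilibrium: Y = 776 + 0.7Y + 915.1
0.3Y = 1691.1, so Y = 1691.1/0.3 = 5637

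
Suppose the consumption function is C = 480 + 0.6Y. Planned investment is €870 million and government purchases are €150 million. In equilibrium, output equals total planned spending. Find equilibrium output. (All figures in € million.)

Y = C + I + G = 480 + 0.6Y + 870 + 150
Y − 0.6Y = 1500
0.4Y = 1500, so Y = 1500/0.4 = 3750

Y = 3750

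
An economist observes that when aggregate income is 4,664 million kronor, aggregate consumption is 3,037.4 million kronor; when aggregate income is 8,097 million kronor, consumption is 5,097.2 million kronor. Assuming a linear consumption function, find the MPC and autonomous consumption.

MPC = ΔC/ΔY = (5097.2 − 3037.4)/(8097 − 4664) = 2059.8/3433 = 0.6
a = C − MPC·Y = 3037.4 − 0.6(4664) = 3037.4 − 2798.4 = 239

MPC = 0.6; a = 239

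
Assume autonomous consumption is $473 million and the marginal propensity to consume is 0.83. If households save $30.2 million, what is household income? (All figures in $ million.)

S = Y − C = -473 + 0.17Y
-473 + 0.17Y = 30.2, so 0.17Y = 503.2 and Y = 2960

Y = 2960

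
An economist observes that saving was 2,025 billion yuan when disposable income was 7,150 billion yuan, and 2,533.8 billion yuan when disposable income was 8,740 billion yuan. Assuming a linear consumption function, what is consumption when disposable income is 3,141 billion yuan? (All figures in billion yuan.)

C = 2398.88

MPS = ΔS/ΔY = (2533.8 − 2025)/(8740 − 7150) = 508.8/1590 = 0.32
MPC = 1 − MPS = 0.68
Autonomous saving = 2025 − 0.32(7150) = -263, so a = 263
C = 263 + 0.68(3141) = 263 + 2135.88 = 2398.88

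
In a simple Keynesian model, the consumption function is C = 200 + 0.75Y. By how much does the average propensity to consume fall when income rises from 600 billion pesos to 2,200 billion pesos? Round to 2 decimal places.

ΔAPC = 0.24

At Y = 600: C = 200 + 0.75(600) = 650, APC = 650/600 = 1.083
At Y = 2200: C = 1850, APC = 1850/2200 = 0.841
Fall in APC = 1.083 − 0.841 = 0.242 ≈ 0.24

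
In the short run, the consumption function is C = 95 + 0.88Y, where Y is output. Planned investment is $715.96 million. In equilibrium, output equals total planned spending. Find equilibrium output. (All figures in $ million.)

Y = 6758

Y = C + I = 95 + 0.88Y + 715.96
Y − 0.88Y = 810.96
0.12Y = 810.96, so Y = 810.96/0.12 = 6758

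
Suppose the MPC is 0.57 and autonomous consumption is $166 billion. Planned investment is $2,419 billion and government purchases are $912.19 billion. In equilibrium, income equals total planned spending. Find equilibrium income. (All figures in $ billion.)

Y = 8133

Y = C + I + G = 166 + 0.57Y + 2419 + 912.19
Y − 0.57Y = 3497.19
0.43Y = 3497.19, so Y = 3497.19/0.43 = 8133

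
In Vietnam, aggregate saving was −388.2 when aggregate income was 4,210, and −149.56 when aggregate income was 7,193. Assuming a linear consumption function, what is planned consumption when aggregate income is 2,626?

C = 3140.92

MPS = ΔS/ΔY = (-149.56 − (-388.2))/(7193 − 4210) = 238.64/2983 = 0.08
MPC = 1 − MPS = 0.92
Autonomous saving = -388.2 − 0.08(4210) = -725, so a = 725
C = 725 + 0.92(2626) = 725 + 2415.92 = 3140.92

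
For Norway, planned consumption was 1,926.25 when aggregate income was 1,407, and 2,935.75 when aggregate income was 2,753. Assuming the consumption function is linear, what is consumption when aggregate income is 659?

MPC = (2935.75 − 1926.25)/(2753 − 1407) = 1009.5/1346 = 0.75
a = 1926.25 − 0.75(1407) = 1926.25 − 1055.25 = 871
C = 871 + 0.75(659) = 871 + 494.25 = 1365.25

C = 1365.25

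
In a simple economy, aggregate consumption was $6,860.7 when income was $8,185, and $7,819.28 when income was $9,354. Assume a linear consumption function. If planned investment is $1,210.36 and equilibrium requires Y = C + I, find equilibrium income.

MPC = (7819.28 − 6860.7)/(9354 − 8185) = 958.58/1169 = 0.82
a = 6860.7 − 0.82(8185) = 149
Equilibrium: Y = 149 + 0.82Y + 1210.36
0.18Y = 1359.36, so Y = 1359.36/0.18 = 7552

Y = 7552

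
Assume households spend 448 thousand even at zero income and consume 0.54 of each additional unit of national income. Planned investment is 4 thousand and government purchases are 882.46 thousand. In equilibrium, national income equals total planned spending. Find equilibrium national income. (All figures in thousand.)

Y = C + I + G = 448 + 0.54Y + 4 + 882.46
Y − 0.54Y = 1334.46
0.46Y = 1334.46, so Y = 1334.46/0.46 = 2901

Y = 2901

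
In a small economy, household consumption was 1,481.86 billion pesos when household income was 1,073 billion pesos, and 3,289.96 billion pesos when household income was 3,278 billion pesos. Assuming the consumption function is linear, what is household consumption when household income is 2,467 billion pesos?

C = 2624.94

MPC = (3289.96 − 1481.86)/(3278 − 1073) = 1808.1/2205 = 0.82
a = 1481.86 − 0.82(1073) = 1481.86 − 879.86 = 602
C = 602 + 0.82(2467) = 602 + 2022.94 = 2624.94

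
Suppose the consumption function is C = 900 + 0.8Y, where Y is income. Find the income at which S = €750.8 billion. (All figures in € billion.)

S = Y − C = -900 + 0.2Y
-900 + 0.2Y = 750.8, so 0.2Y = 1650.8 and Y = 8254

Y = 8254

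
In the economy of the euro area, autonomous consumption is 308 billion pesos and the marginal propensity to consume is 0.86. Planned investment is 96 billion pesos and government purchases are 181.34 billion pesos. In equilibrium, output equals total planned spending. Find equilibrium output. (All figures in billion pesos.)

Y = 4181

Y = C + I + G = 308 + 0.86Y + 96 + 181.34
Y − 0.86Y = 585.34
0.14Y = 585.34, so Y = 585.34/0.14 = 4181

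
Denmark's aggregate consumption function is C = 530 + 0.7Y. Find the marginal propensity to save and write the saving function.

MPS = 1 − MPC = 1 − 0.7 = 0.3
S = Y − C = -530 + 0.3Y

MPS = 0.3; S = -530 + 0.3Y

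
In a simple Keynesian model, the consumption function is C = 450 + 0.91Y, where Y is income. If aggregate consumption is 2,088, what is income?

Y = 1800

450 + 0.91Y = 2088
0.91Y = 1638, so Y = 1638/0.91 = 1800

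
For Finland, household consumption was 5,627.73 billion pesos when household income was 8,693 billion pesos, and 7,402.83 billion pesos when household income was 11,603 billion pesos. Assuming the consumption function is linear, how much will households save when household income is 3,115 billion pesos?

MPC = (7402.83 − 5627.73)/(11603 − 8693) = 1775.1/2910 = 0.61
a = 5627.73 − 0.61(8693) = 5627.73 − 5302.73 = 325
C = 325 + 0.61(3115) = 2225.15
S = 3115 − 2225.15 = 889.85

S = 889.85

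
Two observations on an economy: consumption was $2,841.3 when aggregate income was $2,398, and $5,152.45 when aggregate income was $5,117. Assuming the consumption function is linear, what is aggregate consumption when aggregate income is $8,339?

C = 7891.15

MPC = (5152.45 − 2841.3)/(5117 − 2398) = 2311.15/2719 = 0.85
a = 2841.3 − 0.85(2398) = 2841.3 − 2038.3 = 803
C = 803 + 0.85(8339) = 803 + 7088.15 = 7891.15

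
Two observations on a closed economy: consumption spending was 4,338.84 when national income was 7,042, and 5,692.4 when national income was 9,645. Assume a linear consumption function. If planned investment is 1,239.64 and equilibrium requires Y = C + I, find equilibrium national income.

MPC = (5692.4 − 4338.84)/(9645 − 7042) = 1353.56/2603 = 0.52
a = 4338.84 − 0.52(7042) = 677
Equilibrium: Y = 677 + 0.52Y + 1239.64
0.48Y = 1916.64, so Y = 1916.64/0.48 = 3993

Y = 3993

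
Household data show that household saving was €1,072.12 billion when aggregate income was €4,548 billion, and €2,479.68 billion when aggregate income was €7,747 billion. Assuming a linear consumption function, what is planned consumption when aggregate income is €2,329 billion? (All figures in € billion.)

MPS = ΔS/ΔY = (2479.68 − 1072.12)/(7747 − 4548) = 1407.56/3199 = 0.44
MPC = 1 − MPS = 0.56
Autonomous saving = 1072.12 − 0.44(4548) = -929, so a = 929
C = 929 + 0.56(2329) = 929 + 1304.24 = 2233.24

C = 2233.24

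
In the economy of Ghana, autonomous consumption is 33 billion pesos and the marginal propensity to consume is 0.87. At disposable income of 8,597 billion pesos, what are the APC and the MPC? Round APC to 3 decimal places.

APC = 0.874; MPC = 0.87

MPC = 0.87 (the slope of the consumption function)
C = 33 + 0.87(8597) = 7512.39, so APC = 7512.39/8597 = 0.874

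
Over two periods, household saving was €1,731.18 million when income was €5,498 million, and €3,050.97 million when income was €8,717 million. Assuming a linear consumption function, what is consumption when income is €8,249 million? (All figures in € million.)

C = 5389.91

MPS = ΔS/ΔY = (3050.97 − 1731.18)/(8717 − 5498) = 1319.79/3219 = 0.41
MPC = 1 − MPS = 0.59
Autonomous saving = 1731.18 − 0.41(5498) = -523, so a = 523
C = 523 + 0.59(8249) = 523 + 4866.91 = 5389.91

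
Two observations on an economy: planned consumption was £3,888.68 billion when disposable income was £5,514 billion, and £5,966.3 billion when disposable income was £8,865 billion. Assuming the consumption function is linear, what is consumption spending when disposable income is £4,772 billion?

MPC = (5966.3 − 3888.68)/(8865 − 5514) = 2077.62/3351 = 0.62
a = 3888.68 − 0.62(5514) = 3888.68 − 3418.68 = 470
C = 470 + 0.62(4772) = 470 + 2958.64 = 3428.64

C = 3428.64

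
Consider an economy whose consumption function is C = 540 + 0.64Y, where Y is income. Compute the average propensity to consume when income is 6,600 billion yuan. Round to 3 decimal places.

C = 540 + 0.64(6600) = 4764
APC = C/Y = 4764/6600 = 0.722

APC = 0.722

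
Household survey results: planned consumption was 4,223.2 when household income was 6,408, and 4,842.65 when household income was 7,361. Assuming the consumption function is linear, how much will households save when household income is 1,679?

MPC = (4842.65 − 4223.2)/(7361 − 6408) = 619.45/953 = 0.65
a = 4223.2 − 0.65(6408) = 4223.2 − 4165.2 = 58
C = 58 + 0.65(1679) = 1149.35
S = 1679 − 1149.35 = 529.65

S = 529.65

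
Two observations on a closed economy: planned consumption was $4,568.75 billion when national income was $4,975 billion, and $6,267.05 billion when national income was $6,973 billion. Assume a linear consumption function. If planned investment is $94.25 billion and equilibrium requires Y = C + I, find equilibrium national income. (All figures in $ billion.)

MPC = (6267.05 − 4568.75)/(6973 − 4975) = 1698.3/1998 = 0.85
a = 4568.75 − 0.85(4975) = 340
Equilibrium: Y = 340 + 0.85Y + 94.25
0.15Y = 434.25, so Y = 434.25/0.15 = 2895

Y = 2895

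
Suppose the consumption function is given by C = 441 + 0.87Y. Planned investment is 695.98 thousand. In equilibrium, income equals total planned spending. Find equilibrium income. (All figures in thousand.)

Y = 8746

Y = C + I = 441 + 0.87Y + 695.98
Y − 0.87Y = 1136.98
0.13Y = 1136.98, so Y = 1136.98/0.13 = 8746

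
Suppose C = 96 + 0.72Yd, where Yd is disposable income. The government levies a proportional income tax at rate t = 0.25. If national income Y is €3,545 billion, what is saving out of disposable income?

S = 648.45

Yd = (1 − 0.25)(3545) = 0.75(3545) = 2658.75
C = 96 + 0.72(2658.75) = 96 + 1914.3 = 2010.3
S = Yd − C = 2658.75 − 2010.3 = 648.45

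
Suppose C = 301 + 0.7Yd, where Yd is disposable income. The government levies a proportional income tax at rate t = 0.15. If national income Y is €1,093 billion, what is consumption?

Yd = (1 − 0.15)(1093) = 0.85(1093) = 929.05
C = 301 + 0.7(929.05) = 301 + 650.335 = 951.335

C = 951.335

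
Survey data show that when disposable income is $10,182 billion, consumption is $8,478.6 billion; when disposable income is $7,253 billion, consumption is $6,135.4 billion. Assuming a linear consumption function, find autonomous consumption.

MPC = ΔC/ΔY = (8478.6 − 6135.4)/(10182 − 7253) = 2343.2/2929 = 0.8
a = C − MPC·Y = 6135.4 − 0.8(7253) = 6135.4 − 5802.4 = 333

a = 333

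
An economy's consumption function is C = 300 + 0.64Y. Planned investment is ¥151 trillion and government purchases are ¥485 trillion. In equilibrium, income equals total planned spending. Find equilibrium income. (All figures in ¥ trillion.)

Y = C + I + G = 300 + 0.64Y + 151 + 485
Y − 0.64Y = 936
0.36Y = 936, so Y = 936/0.36 = 2600

Y = 2600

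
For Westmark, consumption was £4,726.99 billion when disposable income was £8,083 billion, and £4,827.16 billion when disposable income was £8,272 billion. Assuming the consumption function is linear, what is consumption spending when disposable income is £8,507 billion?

C = 4951.71

MPC = (4827.16 − 4726.99)/(8272 − 8083) = 100.17/189 = 0.53
a = 4726.99 − 0.53(8083) = 4726.99 − 4283.99 = 443
C = 443 + 0.53(8507) = 443 + 4508.71 = 4951.71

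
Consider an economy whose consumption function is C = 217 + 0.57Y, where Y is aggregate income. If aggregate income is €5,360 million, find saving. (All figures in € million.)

C = 217 + 0.57(5360) = 217 + 3055.2 = 3272.2
S = Y − C = 5360 − 3272.2 = 2087.8

S = 2087.8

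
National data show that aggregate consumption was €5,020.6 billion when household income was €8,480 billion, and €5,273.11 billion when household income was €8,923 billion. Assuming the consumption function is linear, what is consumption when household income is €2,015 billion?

MPC = (5273.11 − 5020.6)/(8923 − 8480) = 252.51/443 = 0.57
a = 5020.6 − 0.57(8480) = 5020.6 − 4833.6 = 187
C = 187 + 0.57(2015) = 187 + 1148.55 = 1335.55

C = 1335.55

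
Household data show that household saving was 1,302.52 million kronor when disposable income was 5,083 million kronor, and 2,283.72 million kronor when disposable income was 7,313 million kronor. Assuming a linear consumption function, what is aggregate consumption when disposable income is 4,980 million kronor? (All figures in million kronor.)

MPS = ΔS/ΔY = (2283.72 − 1302.52)/(7313 − 5083) = 981.2/2230 = 0.44
MPC = 1 − MPS = 0.56
Autonomous saving = 1302.52 − 0.44(5083) = -934, so a = 934
C = 934 + 0.56(4980) = 934 + 2788.8 = 3722.8

C = 3722.8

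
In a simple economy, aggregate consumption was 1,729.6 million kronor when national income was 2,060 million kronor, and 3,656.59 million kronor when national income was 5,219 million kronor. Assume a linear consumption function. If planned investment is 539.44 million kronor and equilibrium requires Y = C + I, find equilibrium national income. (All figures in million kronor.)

MPC = (3656.59 − 1729.6)/(5219 − 2060) = 1926.99/3159 = 0.61
a = 1729.6 − 0.61(2060) = 473
Equilibrium: Y = 473 + 0.61Y + 539.44
0.39Y = 1012.44, so Y = 1012.44/0.39 = 2596

Y = 2596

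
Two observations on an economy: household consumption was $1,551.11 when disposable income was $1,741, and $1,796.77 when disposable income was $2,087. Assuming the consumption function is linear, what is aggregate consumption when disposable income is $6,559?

C = 4971.89

MPC = (1796.77 − 1551.11)/(2087 − 1741) = 245.66/346 = 0.71
a = 1551.11 − 0.71(1741) = 1551.11 − 1236.11 = 315
C = 315 + 0.71(6559) = 315 + 4656.89 = 4971.89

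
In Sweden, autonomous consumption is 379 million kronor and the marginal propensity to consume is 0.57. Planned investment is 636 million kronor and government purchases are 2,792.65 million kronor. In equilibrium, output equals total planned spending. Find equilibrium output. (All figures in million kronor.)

Y = C + I + G = 379 + 0.57Y + 636 + 2792.65
Y − 0.57Y = 3807.65
0.43Y = 3807.65, so Y = 3807.65/0.43 = 8855

Y = 8855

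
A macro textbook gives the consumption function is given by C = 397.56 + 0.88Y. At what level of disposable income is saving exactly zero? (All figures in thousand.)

Y = 3313

At break-even, C = Y: 397.56 + 0.88Y = Y
0.12Y = 397.56, so Y = 397.56/0.12 = 3313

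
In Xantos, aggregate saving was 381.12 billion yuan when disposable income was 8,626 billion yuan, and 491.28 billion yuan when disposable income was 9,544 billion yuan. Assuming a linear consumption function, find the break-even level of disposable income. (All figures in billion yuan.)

MPS = ΔS/ΔY = (491.28 − 381.12)/(9544 − 8626) = 110.16/918 = 0.12
MPC = 1 − MPS = 0.88
From S(8626) = 381.12: −a + 0.12(8626) = 381.12, so a = 1035.12 − 381.12 = 654
Break-even (S = 0): Y = a/MPS = 654/0.12 = 5450

Y = 5450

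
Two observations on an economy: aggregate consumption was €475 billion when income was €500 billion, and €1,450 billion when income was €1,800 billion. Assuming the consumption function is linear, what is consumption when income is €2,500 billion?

MPC = (1450 − 475)/(1800 − 500) = 975/1300 = 0.75
a = 475 − 0.75(500) = 475 − 375 = 100
C = 100 + 0.75(2500) = 100 + 1875 = 1975

C = 1975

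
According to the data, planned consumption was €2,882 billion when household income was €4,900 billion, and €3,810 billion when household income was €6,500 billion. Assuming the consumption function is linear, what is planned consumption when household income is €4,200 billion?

MPC = (3810 − 2882)/(6500 − 4900) = 928/1600 = 0.58
a = 2882 − 0.58(4900) = 2882 − 2842 = 40
C = 40 + 0.58(4200) = 40 + 2436 = 2476

C = 2476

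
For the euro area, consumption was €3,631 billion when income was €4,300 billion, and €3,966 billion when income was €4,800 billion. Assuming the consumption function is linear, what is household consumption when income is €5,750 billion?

MPC = (3966 − 3631)/(4800 − 4300) = 335/500 = 0.67
a = 3631 − 0.67(4300) = 3631 − 2881 = 750
C = 750 + 0.67(5750) = 750 + 3852.5 = 4602.5

C = 4602.5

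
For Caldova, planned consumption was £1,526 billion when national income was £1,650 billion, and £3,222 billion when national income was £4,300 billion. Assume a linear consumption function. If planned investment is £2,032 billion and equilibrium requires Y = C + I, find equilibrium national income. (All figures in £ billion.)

MPC = (3222 − 1526)/(4300 − 1650) = 1696/2650 = 0.64
a = 1526 − 0.64(1650) = 470
Equilibrium: Y = 470 + 0.64Y + 2032
0.36Y = 2502, so Y = 2502/0.36 = 6950

Y = 6950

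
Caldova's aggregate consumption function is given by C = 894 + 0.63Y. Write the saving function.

S = Y − C = Y − (894 + 0.63Y) = -894 + (1 − 0.63)Y

S = -894 + 0.37Y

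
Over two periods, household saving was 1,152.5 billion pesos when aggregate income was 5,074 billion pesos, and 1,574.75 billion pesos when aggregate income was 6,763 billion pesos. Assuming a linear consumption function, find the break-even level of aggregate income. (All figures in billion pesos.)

MPS = ΔS/ΔY = (1574.75 − 1152.5)/(6763 − 5074) = 422.25/1689 = 0.25
MPC = 1 − MPS = 0.75
From S(5074) = 1152.5: −a + 0.25(5074) = 1152.5, so a = 1268.5 − 1152.5 = 116
Break-even (S = 0): Y = a/MPS = 116/0.25 = 464

Y = 464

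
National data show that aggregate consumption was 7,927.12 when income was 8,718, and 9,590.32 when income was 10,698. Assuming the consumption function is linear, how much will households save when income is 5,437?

MPC = (9590.32 − 7927.12)/(10698 − 8718) = 1663.2/1980 = 0.84
a = 7927.12 − 0.84(8718) = 7927.12 − 7323.12 = 604
C = 604 + 0.84(5437) = 5171.08
S = 5437 − 5171.08 = 265.92

S = 265.92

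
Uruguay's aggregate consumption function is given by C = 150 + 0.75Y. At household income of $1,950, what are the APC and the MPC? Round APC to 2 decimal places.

MPC = 0.75 (the slope of the consumption function)
C = 150 + 0.75(1950) = 1612.5, so APC = 1612.5/1950 = 0.83

APC = 0.83; MPC = 0.75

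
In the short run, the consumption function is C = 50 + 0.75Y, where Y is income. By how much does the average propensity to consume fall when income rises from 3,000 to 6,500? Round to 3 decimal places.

At Y = 3000: C = 50 + 0.75(3000) = 2300, APC = 2300/3000 = 0.7667
At Y = 6500: C = 4925, APC = 4925/6500 = 0.7577
Fall in APC = 0.7667 − 0.7577 = 0.009

ΔAPC = 0.009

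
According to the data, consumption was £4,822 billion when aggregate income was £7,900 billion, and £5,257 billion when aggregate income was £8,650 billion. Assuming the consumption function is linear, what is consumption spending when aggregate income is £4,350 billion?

C = 2763

MPC = (5257 − 4822)/(8650 − 7900) = 435/750 = 0.58
a = 4822 − 0.58(7900) = 4822 − 4582 = 240
C = 240 + 0.58(4350) = 240 + 2523 = 2763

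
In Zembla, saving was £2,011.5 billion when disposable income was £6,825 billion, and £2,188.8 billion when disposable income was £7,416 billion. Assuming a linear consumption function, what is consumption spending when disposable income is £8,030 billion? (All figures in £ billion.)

C = 5657

MPS = ΔS/ΔY = (2188.8 − 2011.5)/(7416 − 6825) = 177.3/591 = 0.3
MPC = 1 − MPS = 0.7
Autonomous saving = 2011.5 − 0.3(6825) = -36, so a = 36
C = 36 + 0.7(8030) = 36 + 5621 = 5657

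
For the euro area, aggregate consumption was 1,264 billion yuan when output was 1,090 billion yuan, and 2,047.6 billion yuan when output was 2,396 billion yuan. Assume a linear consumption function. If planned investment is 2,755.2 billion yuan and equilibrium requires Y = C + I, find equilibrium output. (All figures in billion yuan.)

MPC = (2047.6 − 1264)/(2396 − 1090) = 783.6/1306 = 0.6
a = 1264 − 0.6(1090) = 610
Equilibrium: Y = 610 + 0.6Y + 2755.2
0.4Y = 3365.2, so Y = 3365.2/0.4 = 8413

Y = 8413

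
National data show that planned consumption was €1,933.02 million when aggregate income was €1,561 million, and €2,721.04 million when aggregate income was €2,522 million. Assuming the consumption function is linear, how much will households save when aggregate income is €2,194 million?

S = -258.08

MPC = (2721.04 − 1933.02)/(2522 − 1561) = 788.02/961 = 0.82
a = 1933.02 − 0.82(1561) = 1933.02 − 1280.02 = 653
C = 653 + 0.82(2194) = 2452.08
S = 2194 − 2452.08 = -258.08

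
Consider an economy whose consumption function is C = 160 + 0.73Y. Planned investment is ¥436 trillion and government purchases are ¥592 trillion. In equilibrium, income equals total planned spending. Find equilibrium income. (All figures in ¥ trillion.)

Y = C + I + G = 160 + 0.73Y + 436 + 592
Y − 0.73Y = 1188
0.27Y = 1188, so Y = 1188/0.27 = 4400

Y = 4400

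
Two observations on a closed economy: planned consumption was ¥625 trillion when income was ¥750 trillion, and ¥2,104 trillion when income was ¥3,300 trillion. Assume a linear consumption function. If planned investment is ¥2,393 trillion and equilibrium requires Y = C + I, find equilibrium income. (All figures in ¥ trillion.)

Y = 6150

MPC = (2104 − 625)/(3300 − 750) = 1479/2550 = 0.58
a = 625 − 0.58(750) = 190
Equilibrium: Y = 190 + 0.58Y + 2393
0.42Y = 2583, so Y = 2583/0.42 = 6150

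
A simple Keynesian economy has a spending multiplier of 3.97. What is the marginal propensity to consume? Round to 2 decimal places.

k = 1/(1 − MPC), so 1 − MPC = 1/k = 1/3.97 = 0.2519
MPC = 1 − 0.2519 = 0.75

MPC = 0.75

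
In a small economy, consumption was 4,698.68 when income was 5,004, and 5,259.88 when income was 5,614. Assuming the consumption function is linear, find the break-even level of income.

MPC = (5259.88 − 4698.68)/(5614 − 5004) = 561.2/610 = 0.92
a = 4698.68 − 0.92(5004) = 4698.68 − 4603.68 = 95
Break-even: Y = a/(1−MPC) = 95/0.08 = 1187.5

Y = 1187.5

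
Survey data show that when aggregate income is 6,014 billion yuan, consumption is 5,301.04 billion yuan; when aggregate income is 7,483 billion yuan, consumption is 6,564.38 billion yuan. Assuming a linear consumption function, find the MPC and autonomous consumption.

MPC = 0.86; a = 129

MPC = ΔC/ΔY = (6564.38 − 5301.04)/(7483 − 6014) = 1263.34/1469 = 0.86
a = C − MPC·Y = 5301.04 − 0.86(6014) = 5301.04 − 5172.04 = 129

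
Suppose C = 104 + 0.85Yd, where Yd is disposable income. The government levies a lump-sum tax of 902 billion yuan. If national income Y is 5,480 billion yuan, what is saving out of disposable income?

S = 582.7

Yd = Y − T = 5480 − 902 = 4578
C = 104 + 0.85(4578) = 104 + 3891.3 = 3995.3
S = Yd − C = 4578 − 3995.3 = 582.7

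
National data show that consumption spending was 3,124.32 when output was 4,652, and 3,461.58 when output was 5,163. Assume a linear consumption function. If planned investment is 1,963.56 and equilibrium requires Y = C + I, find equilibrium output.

MPC = (3461.58 − 3124.32)/(5163 − 4652) = 337.26/511 = 0.66
a = 3124.32 − 0.66(4652) = 54
Equilibrium: Y = 54 + 0.66Y + 1963.56
0.34Y = 2017.56, so Y = 2017.56/0.34 = 5934

Y = 5934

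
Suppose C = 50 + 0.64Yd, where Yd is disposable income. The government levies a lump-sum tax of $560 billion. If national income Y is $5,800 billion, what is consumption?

Yd = Y − T = 5800 − 560 = 5240
C = 50 + 0.64(5240) = 50 + 3353.6 = 3403.6

C = 3403.6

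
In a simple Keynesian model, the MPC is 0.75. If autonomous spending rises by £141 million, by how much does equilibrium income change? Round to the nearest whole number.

ΔY ≈ 564

The multiplier is 1/(1 − MPC) = 1/0.25.
ΔY = 141/0.25 = 564.00 ≈ 564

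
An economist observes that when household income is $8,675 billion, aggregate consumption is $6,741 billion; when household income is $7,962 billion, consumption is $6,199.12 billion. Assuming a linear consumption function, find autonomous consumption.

a = 148

MPC = ΔC/ΔY = (6741 − 6199.12)/(8675 − 7962) = 541.88/713 = 0.76
a = C − MPC·Y = 6199.12 − 0.76(7962) = 6199.12 − 6051.12 = 148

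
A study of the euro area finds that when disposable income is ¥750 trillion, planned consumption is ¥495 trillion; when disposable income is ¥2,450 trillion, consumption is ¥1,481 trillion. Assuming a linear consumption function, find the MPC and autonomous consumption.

MPC = 0.58; a = 60

MPC = ΔC/ΔY = (1481 − 495)/(2450 − 750) = 986/1700 = 0.58
a = C − MPC·Y = 495 − 0.58(750) = 495 − 435 = 60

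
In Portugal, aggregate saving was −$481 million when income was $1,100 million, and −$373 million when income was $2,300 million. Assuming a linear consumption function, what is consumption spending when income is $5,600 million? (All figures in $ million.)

C = 5676

MPS = ΔS/ΔY = (-373 − (-481))/(2300 − 1100) = 108/1200 = 0.09
MPC = 1 − MPS = 0.91
Autonomous saving = -481 − 0.09(1100) = -580, so a = 580
C = 580 + 0.91(5600) = 580 + 5096 = 5676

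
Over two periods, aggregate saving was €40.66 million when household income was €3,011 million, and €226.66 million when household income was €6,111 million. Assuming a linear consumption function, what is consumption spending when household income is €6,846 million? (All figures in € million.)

MPS = ΔS/ΔY = (226.66 − 40.66)/(6111 − 3011) = 186/3100 = 0.06
MPC = 1 − MPS = 0.94
Autonomous saving = 40.66 − 0.06(3011) = -140, so a = 140
C = 140 + 0.94(6846) = 140 + 6435.24 = 6575.24

C = 6575.24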